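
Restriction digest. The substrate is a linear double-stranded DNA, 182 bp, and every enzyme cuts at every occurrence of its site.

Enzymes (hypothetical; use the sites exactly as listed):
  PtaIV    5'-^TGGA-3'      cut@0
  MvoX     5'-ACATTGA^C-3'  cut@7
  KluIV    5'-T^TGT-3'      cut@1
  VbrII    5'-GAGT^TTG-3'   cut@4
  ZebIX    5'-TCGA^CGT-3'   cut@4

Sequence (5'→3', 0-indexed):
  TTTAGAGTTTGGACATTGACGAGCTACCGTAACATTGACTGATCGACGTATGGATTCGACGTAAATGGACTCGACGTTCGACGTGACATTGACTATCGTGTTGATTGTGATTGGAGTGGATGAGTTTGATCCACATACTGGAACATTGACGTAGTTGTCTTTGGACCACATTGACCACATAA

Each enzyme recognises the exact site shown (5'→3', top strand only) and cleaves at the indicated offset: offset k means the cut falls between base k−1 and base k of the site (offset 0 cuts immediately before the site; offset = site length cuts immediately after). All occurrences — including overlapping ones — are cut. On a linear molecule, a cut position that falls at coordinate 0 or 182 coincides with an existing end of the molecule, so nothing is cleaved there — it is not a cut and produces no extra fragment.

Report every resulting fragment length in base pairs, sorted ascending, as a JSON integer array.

Scan for sites:
  PtaIV (TGGA, off=0): starts [9, 50, 65, 111, 116, 138, 161] → cuts [9, 50, 65, 111, 116, 138, 161]
  MvoX (ACATTGAC, off=7): starts [12, 31, 85, 142, 167] → cuts [19, 38, 92, 149, 174]
  KluIV (TTGT, off=1): starts [104, 154] → cuts [105, 155]
  VbrII (GAGTTTG, off=4): starts [4, 121] → cuts [8, 125]
  ZebIX (TCGACGT, off=4): starts [42, 55, 70, 77] → cuts [46, 59, 74, 81]

Pooled cuts: [8, 9, 19, 38, 46, 50, 59, 65, 74, 81, 92, 105, 111, 116, 125, 138, 149, 155, 161, 174]

Fragment lengths:
  [0,8): 8 bp
  [8,9): 1 bp
  [9,19): 10 bp
  [19,38): 19 bp
  [38,46): 8 bp
  [46,50): 4 bp
  [50,59): 9 bp
  [59,65): 6 bp
  [65,74): 9 bp
  [74,81): 7 bp
  [81,92): 11 bp
  [92,105): 13 bp
  [105,111): 6 bp
  [111,116): 5 bp
  [116,125): 9 bp
  [125,138): 13 bp
  [138,149): 11 bp
  [149,155): 6 bp
  [155,161): 6 bp
  [161,174): 13 bp
  [174,182): 8 bp

[1,4,5,6,6,6,6,7,8,8,8,9,9,9,10,11,11,13,13,13,19]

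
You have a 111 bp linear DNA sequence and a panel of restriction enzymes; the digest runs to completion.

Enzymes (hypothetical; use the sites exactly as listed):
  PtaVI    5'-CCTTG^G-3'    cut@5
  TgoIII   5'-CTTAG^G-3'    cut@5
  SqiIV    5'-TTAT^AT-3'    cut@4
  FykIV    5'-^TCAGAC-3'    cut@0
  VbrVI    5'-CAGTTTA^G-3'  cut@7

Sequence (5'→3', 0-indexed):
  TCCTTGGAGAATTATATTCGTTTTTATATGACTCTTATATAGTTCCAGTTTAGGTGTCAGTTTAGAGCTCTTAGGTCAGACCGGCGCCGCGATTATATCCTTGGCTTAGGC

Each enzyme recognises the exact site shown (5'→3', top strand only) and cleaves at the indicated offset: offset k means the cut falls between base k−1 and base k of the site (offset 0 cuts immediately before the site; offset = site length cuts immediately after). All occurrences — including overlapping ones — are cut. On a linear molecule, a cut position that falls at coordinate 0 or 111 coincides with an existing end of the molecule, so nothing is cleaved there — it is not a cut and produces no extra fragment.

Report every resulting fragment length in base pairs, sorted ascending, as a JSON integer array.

[1,2,6,6,7,9,10,11,12,12,14,21]

Per-enzyme occurrences:
  PtaVI CCTTGG/5: at [1, 98] ⇒ [6, 103]
  TgoIII CTTAGG/5: at [69, 104] ⇒ [74, 109]
  SqiIV TTATAT/4: at [11, 23, 34, 92] ⇒ [15, 27, 38, 96]
  FykIV TCAGAC/0: at [75] ⇒ [75]
  VbrVI CAGTTTAG/7: at [45, 57] ⇒ [52, 64]

Pooled cuts: [6, 15, 27, 38, 52, 64, 74, 75, 96, 103, 109]

Fragment lengths:
  [0,6): 6 bp
  [6,15): 9 bp
  [15,27): 12 bp
  [27,38): 11 bp
  [38,52): 14 bp
  [52,64): 12 bp
  [64,74): 10 bp
  [74,75): 1 bp
  [75,96): 21 bp
  [96,103): 7 bp
  [103,109): 6 bp
  [109,111): 2 bp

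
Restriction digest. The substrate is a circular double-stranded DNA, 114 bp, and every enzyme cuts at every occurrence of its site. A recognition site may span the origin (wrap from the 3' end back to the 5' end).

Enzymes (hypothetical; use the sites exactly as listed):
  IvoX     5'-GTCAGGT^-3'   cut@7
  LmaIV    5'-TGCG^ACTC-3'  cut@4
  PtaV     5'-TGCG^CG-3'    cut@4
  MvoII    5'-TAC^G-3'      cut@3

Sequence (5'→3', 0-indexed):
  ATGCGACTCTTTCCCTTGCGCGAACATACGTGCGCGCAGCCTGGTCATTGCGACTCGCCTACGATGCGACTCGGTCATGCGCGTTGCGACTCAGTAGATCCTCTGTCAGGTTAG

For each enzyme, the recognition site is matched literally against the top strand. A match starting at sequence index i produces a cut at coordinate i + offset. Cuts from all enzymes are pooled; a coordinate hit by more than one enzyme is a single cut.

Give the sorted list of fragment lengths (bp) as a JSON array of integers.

Scan for sites:
  IvoX (GTCAGGT, off=7): starts [104] → cuts [111]
  LmaIV (TGCGACTC, off=4): starts [1, 48, 64, 84] → cuts [5, 52, 68, 88]
  PtaV (TGCGCG, off=4): starts [16, 30, 77] → cuts [20, 34, 81]
  MvoII (TACG, off=3): starts [26, 59] → cuts [29, 62]

All cut coordinates (distinct, sorted): [5, 20, 29, 34, 52, 62, 68, 81, 88, 111]

Fragments:
  5→20: 15 bp
  20→29: 9 bp
  29→34: 5 bp
  34→52: 18 bp
  52→62: 10 bp
  62→68: 6 bp
  68→81: 13 bp
  81→88: 7 bp
  88→111: 23 bp
  111→5 (wrap): 114-111+5 = 8 bp

[5,6,7,8,9,10,13,15,18,23]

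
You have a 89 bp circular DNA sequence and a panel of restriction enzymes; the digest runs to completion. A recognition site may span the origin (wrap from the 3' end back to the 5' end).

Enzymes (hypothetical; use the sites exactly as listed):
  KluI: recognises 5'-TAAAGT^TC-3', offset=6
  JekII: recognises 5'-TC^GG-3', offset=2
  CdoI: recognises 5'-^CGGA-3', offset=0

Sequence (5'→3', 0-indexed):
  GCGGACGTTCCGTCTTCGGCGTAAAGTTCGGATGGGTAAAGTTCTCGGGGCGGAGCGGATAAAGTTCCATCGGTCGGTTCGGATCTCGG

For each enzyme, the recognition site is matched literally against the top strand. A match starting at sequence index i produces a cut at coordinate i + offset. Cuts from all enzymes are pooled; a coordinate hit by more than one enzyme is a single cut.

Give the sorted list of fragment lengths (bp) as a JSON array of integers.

[1,1,1,3,4,4,4,4,5,6,7,10,10,13,16]

Scan for sites:
  KluI TAAAGTTC/6: at [21, 36, 59] ⇒ [27, 42, 65]
  JekII TCGG/2: at [15, 27, 44, 69, 73, 78, 85] ⇒ [17, 29, 46, 71, 75, 80, 87]
  CdoI CGGA/0: at [1, 28, 50, 55, 79] ⇒ [1, 28, 50, 55, 79]

Pooled cuts: [1, 17, 27, 28, 29, 42, 46, 50, 55, 65, 71, 75, 79, 80, 87]

Fragment lengths:
  1→17: 16 bp
  17→27: 10 bp
  27→28: 1 bp
  28→29: 1 bp
  29→42: 13 bp
  42→46: 4 bp
  46→50: 4 bp
  50→55: 5 bp
  55→65: 10 bp
  65→71: 6 bp
  71→75: 4 bp
  75→79: 4 bp
  79→80: 1 bp
  80→87: 7 bp
  87→1 (wrap): 89-87+1 = 3 bp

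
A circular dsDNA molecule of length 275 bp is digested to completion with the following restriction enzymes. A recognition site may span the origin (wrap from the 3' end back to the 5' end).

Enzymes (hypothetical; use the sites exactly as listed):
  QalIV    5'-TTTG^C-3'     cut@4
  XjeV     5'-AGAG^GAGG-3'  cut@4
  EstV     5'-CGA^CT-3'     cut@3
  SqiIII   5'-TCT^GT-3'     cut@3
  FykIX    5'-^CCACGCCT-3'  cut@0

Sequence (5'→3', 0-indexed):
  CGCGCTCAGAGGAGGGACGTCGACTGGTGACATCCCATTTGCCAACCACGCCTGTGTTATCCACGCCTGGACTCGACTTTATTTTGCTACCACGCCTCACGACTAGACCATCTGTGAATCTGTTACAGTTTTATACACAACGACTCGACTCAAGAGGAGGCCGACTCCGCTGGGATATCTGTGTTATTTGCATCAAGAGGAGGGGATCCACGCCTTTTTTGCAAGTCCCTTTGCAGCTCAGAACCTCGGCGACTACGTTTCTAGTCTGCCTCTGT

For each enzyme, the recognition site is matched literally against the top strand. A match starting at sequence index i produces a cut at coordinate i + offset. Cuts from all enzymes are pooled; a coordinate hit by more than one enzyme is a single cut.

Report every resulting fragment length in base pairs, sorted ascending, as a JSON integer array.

[3,4,5,8,8,8,8,9,10,10,11,12,12,13,13,14,15,16,16,18,19,21,22]

Site scan:
  QalIV (TTTGC, off=4): starts [37, 82, 186, 217, 229] → cuts [41, 86, 190, 221, 233]
  XjeV (AGAGGAGG, off=4): starts [7, 152, 195] → cuts [11, 156, 199]
  EstV (CGACT, off=3): starts [20, 73, 99, 140, 145, 161, 249] → cuts [23, 76, 102, 143, 148, 164, 252]
  SqiIII (TCTGT, off=3): starts [110, 118, 177, 270] → cuts [113, 121, 180, 273]
  FykIX (CCACGCCT, off=0): starts [45, 60, 89, 207] → cuts [45, 60, 89, 207]

Pooled cuts: [11, 23, 41, 45, 60, 76, 86, 89, 102, 113, 121, 143, 148, 156, 164, 180, 190, 199, 207, 221, 233, 252, 273]

Fragment lengths:
  11→23: 12 bp
  23→41: 18 bp
  41→45: 4 bp
  45→60: 15 bp
  60→76: 16 bp
  76→86: 10 bp
  86→89: 3 bp
  89→102: 13 bp
  102→113: 11 bp
  113→121: 8 bp
  121→143: 22 bp
  143→148: 5 bp
  148→156: 8 bp
  156→164: 8 bp
  164→180: 16 bp
  180→190: 10 bp
  190→199: 9 bp
  199→207: 8 bp
  207→221: 14 bp
  221→233: 12 bp
  233→252: 19 bp
  252→273: 21 bp
  273→11 (wrap): 275-273+11 = 13 bp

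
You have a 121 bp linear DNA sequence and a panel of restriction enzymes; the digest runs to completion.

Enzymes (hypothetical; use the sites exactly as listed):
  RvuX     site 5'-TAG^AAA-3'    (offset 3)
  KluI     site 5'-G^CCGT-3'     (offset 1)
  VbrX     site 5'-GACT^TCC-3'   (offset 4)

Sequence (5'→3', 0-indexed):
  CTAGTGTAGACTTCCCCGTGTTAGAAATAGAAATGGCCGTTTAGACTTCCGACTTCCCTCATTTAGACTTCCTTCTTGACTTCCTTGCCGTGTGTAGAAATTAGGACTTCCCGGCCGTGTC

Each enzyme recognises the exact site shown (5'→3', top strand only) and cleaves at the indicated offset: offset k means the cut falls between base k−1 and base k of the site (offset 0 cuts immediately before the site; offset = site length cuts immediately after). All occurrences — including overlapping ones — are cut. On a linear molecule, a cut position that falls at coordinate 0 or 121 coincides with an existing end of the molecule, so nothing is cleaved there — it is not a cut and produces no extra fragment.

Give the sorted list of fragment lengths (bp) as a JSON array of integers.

[6,6,6,6,7,7,10,11,11,12,12,12,15]

Per-enzyme occurrences:
  RvuX (TAGAAA, off=3): starts [21, 27, 94] → cuts [24, 30, 97]
  KluI (GCCGT, off=1): starts [35, 86, 113] → cuts [36, 87, 114]
  VbrX (GACTTCC, off=4): starts [8, 43, 50, 65, 77, 104] → cuts [12, 47, 54, 69, 81, 108]

All cut coordinates (distinct, sorted): [12, 24, 30, 36, 47, 54, 69, 81, 87, 97, 108, 114]

Fragments:
  [0,12): 12 bp
  [12,24): 12 bp
  [24,30): 6 bp
  [30,36): 6 bp
  [36,47): 11 bp
  [47,54): 7 bp
  [54,69): 15 bp
  [69,81): 12 bp
  [81,87): 6 bp
  [87,97): 10 bp
  [97,108): 11 bp
  [108,114): 6 bp
  [114,121): 7 bp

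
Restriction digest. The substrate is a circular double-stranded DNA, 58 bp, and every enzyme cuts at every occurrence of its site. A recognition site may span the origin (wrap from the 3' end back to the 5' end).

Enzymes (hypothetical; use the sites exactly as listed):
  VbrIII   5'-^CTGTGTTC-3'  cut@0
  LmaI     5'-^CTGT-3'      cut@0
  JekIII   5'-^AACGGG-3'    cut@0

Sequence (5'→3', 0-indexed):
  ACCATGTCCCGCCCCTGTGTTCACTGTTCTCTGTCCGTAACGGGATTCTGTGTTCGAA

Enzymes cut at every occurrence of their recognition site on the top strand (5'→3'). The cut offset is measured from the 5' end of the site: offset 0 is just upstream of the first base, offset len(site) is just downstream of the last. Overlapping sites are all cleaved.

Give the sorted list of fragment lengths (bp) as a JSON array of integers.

Site scan:
  VbrIII CTGTGTTC/0: at [14, 47] ⇒ [14, 47]
  LmaI CTGT/0: at [14, 23, 30, 47] ⇒ [14, 23, 30, 47]
  JekIII AACGGG/0: at [38] ⇒ [38]

All cut coordinates (distinct, sorted): [14, 23, 30, 38, 47]

Fragment lengths:
  14→23: 9 bp
  23→30: 7 bp
  30→38: 8 bp
  38→47: 9 bp
  47→14 (wrap): 58-47+14 = 25 bp

[7,8,9,9,25]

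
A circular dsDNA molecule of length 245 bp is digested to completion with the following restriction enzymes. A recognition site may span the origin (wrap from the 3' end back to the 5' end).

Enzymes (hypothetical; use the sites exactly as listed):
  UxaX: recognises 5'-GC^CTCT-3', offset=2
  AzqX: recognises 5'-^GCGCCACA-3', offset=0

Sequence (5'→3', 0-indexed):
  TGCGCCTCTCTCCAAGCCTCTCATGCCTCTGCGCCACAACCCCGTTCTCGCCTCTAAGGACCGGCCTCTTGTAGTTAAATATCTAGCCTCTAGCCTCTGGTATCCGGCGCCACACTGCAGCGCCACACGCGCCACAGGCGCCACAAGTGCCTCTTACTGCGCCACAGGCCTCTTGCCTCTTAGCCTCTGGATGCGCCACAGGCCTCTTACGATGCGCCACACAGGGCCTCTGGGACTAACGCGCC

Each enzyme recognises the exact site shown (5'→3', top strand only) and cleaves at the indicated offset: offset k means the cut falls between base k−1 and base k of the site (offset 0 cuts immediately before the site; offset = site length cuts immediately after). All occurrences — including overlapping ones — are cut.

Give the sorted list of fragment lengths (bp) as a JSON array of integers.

Site scan:
  UxaX (GCCTCT, off=2): starts [3, 15, 24, 49, 63, 85, 92, 148, 167, 174, 182, 201, 225] → cuts [5, 17, 26, 51, 65, 87, 94, 150, 169, 176, 184, 203, 227]
  AzqX (GCGCCACA, off=0): starts [30, 106, 119, 128, 137, 158, 192, 213] → cuts [30, 106, 119, 128, 137, 158, 192, 213]

All cut coordinates (distinct, sorted): [5, 17, 26, 30, 51, 65, 87, 94, 106, 119, 128, 137, 150, 158, 169, 176, 184, 192, 203, 213, 227]

Fragments:
  5→17: 12 bp
  17→26: 9 bp
  26→30: 4 bp
  30→51: 21 bp
  51→65: 14 bp
  65→87: 22 bp
  87→94: 7 bp
  94→106: 12 bp
  106→119: 13 bp
  119→128: 9 bp
  128→137: 9 bp
  137→150: 13 bp
  150→158: 8 bp
  158→169: 11 bp
  169→176: 7 bp
  176→184: 8 bp
  184→192: 8 bp
  192→203: 11 bp
  203→213: 10 bp
  213→227: 14 bp
  227→5 (wrap): 245-227+5 = 23 bp

[4,7,7,8,8,8,9,9,9,10,11,11,12,12,13,13,14,14,21,22,23]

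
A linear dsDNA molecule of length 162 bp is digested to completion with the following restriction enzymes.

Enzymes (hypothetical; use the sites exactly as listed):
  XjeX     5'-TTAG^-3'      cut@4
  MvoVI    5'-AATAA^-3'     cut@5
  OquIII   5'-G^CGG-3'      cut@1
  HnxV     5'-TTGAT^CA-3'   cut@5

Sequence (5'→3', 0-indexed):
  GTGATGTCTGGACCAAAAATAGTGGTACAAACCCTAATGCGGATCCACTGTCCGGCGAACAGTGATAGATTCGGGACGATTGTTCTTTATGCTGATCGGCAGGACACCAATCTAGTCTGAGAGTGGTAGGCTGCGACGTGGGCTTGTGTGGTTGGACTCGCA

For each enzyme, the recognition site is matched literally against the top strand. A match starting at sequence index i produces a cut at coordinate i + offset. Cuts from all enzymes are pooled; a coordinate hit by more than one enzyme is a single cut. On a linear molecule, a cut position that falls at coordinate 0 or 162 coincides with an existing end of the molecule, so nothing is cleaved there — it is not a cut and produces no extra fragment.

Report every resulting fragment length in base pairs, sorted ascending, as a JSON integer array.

[39,123]

Per-enzyme occurrences:
  XjeX (TTAG, off=4): no sites
  MvoVI (AATAA, off=5): no sites
  OquIII GCGG/1: at [38] ⇒ [39]
  HnxV (TTGATCA, off=5): no sites

All cut coordinates (distinct, sorted): [39]

Fragment lengths:
  [0,39): 39 bp
  [39,162): 123 bp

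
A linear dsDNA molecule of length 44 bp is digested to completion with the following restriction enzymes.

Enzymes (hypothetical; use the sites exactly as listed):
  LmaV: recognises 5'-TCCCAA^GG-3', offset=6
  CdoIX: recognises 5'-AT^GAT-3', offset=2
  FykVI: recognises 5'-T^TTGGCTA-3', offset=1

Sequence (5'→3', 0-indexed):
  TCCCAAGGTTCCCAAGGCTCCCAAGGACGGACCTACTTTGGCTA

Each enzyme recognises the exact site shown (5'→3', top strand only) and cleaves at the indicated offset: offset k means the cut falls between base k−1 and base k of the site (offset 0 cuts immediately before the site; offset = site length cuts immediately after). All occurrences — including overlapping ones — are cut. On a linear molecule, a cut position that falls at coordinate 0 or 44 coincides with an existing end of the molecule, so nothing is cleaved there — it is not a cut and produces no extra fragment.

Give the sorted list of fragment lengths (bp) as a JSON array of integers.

[6,7,9,9,13]

Per-enzyme occurrences:
  LmaV TCCCAAGG/6: at [0, 9, 18] ⇒ [6, 15, 24]
  CdoIX (ATGAT, off=2): no sites
  FykVI TTTGGCTA/1: at [36] ⇒ [37]

Pooled cuts: [6, 15, 24, 37]

Fragment lengths:
  [0,6): 6 bp
  [6,15): 9 bp
  [15,24): 9 bp
  [24,37): 13 bp
  [37,44): 7 bp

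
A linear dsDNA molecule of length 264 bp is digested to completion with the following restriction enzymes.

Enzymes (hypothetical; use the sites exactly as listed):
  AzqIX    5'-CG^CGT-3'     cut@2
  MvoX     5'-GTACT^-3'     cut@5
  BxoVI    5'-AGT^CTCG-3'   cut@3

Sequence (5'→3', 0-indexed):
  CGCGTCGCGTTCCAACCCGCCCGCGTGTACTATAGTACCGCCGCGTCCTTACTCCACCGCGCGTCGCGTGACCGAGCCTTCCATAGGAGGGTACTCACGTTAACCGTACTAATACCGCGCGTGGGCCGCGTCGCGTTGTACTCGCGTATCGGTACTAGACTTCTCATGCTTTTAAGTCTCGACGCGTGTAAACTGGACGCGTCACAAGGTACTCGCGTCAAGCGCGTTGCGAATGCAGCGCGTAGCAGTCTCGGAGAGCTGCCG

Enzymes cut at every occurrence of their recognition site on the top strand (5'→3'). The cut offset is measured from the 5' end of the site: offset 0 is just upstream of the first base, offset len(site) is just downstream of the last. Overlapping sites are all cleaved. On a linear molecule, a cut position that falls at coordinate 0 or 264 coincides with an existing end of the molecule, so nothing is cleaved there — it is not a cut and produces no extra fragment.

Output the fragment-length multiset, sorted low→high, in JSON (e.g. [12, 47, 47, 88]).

Per-enzyme occurrences:
  AzqIX CGCGT/2: at [0, 5, 21, 41, 59, 64, 117, 126, 131, 142, 182, 197, 213, 222, 238] ⇒ [2, 7, 23, 43, 61, 66, 119, 128, 133, 144, 184, 199, 215, 224, 240]
  MvoX GTACT/5: at [26, 90, 105, 137, 151, 208] ⇒ [31, 95, 110, 142, 156, 213]
  BxoVI AGTCTCG/3: at [174, 246] ⇒ [177, 249]

Pooled cuts: [2, 7, 23, 31, 43, 61, 66, 95, 110, 119, 128, 133, 142, 144, 156, 177, 184, 199, 213, 215, 224, 240, 249]

Fragments:
  [0,2): 2 bp
  [2,7): 5 bp
  [7,23): 16 bp
  [23,31): 8 bp
  [31,43): 12 bp
  [43,61): 18 bp
  [61,66): 5 bp
  [66,95): 29 bp
  [95,110): 15 bp
  [110,119): 9 bp
  [119,128): 9 bp
  [128,133): 5 bp
  [133,142): 9 bp
  [142,144): 2 bp
  [144,156): 12 bp
  [156,177): 21 bp
  [177,184): 7 bp
  [184,199): 15 bp
  [199,213): 14 bp
  [213,215): 2 bp
  [215,224): 9 bp
  [224,240): 16 bp
  [240,249): 9 bp
  [249,264): 15 bp

[2,2,2,5,5,5,7,8,9,9,9,9,9,12,12,14,15,15,15,16,16,18,21,29]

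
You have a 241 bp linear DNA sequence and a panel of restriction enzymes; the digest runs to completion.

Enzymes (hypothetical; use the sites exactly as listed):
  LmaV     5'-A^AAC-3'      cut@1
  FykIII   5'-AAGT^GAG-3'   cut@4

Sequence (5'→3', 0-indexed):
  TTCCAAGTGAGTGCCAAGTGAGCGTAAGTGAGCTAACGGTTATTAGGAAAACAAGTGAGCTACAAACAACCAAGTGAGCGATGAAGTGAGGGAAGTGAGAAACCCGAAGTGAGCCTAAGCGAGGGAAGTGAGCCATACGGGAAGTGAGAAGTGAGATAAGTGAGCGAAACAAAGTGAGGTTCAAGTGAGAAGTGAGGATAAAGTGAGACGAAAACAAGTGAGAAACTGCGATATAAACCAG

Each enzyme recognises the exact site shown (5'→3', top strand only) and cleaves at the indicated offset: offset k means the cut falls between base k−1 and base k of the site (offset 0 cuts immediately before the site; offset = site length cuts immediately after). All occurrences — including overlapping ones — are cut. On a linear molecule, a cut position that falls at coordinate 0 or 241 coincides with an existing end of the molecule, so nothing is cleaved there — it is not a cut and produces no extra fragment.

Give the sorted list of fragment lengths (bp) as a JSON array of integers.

Per-enzyme occurrences:
  LmaV (AAAC, off=1): starts [48, 63, 99, 166, 211, 222, 234] → cuts [49, 64, 100, 167, 212, 223, 235]
  FykIII (AAGTGAG, off=4): starts [4, 15, 25, 52, 71, 83, 92, 106, 125, 141, 148, 157, 171, 182, 189, 200, 215] → cuts [8, 19, 29, 56, 75, 87, 96, 110, 129, 145, 152, 161, 175, 186, 193, 204, 219]

Pooled cuts: [8, 19, 29, 49, 56, 64, 75, 87, 96, 100, 110, 129, 145, 152, 161, 167, 175, 186, 193, 204, 212, 219, 223, 235]

Fragment lengths:
  [0,8): 8 bp
  [8,19): 11 bp
  [19,29): 10 bp
  [29,49): 20 bp
  [49,56): 7 bp
  [56,64): 8 bp
  [64,75): 11 bp
  [75,87): 12 bp
  [87,96): 9 bp
  [96,100): 4 bp
  [100,110): 10 bp
  [110,129): 19 bp
  [129,145): 16 bp
  [145,152): 7 bp
  [152,161): 9 bp
  [161,167): 6 bp
  [167,175): 8 bp
  [175,186): 11 bp
  [186,193): 7 bp
  [193,204): 11 bp
  [204,212): 8 bp
  [212,219): 7 bp
  [219,223): 4 bp
  [223,235): 12 bp
  [235,241): 6 bp

[4,4,6,6,7,7,7,7,8,8,8,8,9,9,10,10,11,11,11,11,12,12,16,19,20]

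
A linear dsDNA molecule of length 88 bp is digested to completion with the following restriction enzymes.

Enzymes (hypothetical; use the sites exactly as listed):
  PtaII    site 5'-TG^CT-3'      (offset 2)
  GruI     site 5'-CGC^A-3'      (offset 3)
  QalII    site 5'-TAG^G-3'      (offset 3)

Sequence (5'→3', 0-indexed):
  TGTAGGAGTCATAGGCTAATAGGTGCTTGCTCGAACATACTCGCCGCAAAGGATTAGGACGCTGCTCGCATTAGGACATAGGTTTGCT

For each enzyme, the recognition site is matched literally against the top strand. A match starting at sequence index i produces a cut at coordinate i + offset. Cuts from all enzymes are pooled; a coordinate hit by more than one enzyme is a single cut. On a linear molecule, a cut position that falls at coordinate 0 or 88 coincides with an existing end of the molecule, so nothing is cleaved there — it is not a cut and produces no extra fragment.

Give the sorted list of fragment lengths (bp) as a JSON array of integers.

Scan for sites:
  PtaII TGCT/2: at [23, 27, 62, 84] ⇒ [25, 29, 64, 86]
  GruI CGCA/3: at [44, 66] ⇒ [47, 69]
  QalII TAGG/3: at [2, 11, 19, 54, 71, 78] ⇒ [5, 14, 22, 57, 74, 81]

All cut coordinates (distinct, sorted): [5, 14, 22, 25, 29, 47, 57, 64, 69, 74, 81, 86]

Fragments:
  [0,5): 5 bp
  [5,14): 9 bp
  [14,22): 8 bp
  [22,25): 3 bp
  [25,29): 4 bp
  [29,47): 18 bp
  [47,57): 10 bp
  [57,64): 7 bp
  [64,69): 5 bp
  [69,74): 5 bp
  [74,81): 7 bp
  [81,86): 5 bp
  [86,88): 2 bp

[2,3,4,5,5,5,5,7,7,8,9,10,18]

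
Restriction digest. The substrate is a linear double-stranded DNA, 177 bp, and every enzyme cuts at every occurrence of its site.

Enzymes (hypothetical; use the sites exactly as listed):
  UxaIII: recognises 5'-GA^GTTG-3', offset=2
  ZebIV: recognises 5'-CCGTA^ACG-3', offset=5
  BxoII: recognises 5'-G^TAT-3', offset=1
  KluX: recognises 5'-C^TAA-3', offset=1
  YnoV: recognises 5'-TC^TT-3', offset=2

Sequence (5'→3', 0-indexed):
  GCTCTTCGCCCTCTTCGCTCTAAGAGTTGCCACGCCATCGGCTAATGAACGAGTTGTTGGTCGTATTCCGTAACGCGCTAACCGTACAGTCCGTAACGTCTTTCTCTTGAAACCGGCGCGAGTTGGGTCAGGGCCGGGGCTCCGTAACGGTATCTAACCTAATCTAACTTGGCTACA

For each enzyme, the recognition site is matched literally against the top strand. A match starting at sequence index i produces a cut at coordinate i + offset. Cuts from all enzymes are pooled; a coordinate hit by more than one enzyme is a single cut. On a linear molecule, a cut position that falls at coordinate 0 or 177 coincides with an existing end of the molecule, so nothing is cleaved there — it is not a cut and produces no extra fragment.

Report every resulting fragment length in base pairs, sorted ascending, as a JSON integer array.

Site scan:
  UxaIII GAGTTG/2: at [23, 50, 119] ⇒ [25, 52, 121]
  ZebIV CCGTAACG/5: at [67, 90, 141] ⇒ [72, 95, 146]
  BxoII GTAT/1: at [62, 149] ⇒ [63, 150]
  KluX CTAA/1: at [19, 41, 77, 153, 158, 163] ⇒ [20, 42, 78, 154, 159, 164]
  YnoV TCTT/2: at [2, 11, 98, 104] ⇒ [4, 13, 100, 106]

Pooled cuts: [4, 13, 20, 25, 42, 52, 63, 72, 78, 95, 100, 106, 121, 146, 150, 154, 159, 164]

Fragment lengths:
  [0,4): 4 bp
  [4,13): 9 bp
  [13,20): 7 bp
  [20,25): 5 bp
  [25,42): 17 bp
  [42,52): 10 bp
  [52,63): 11 bp
  [63,72): 9 bp
  [72,78): 6 bp
  [78,95): 17 bp
  [95,100): 5 bp
  [100,106): 6 bp
  [106,121): 15 bp
  [121,146): 25 bp
  [146,150): 4 bp
  [150,154): 4 bp
  [154,159): 5 bp
  [159,164): 5 bp
  [164,177): 13 bp

[4,4,4,5,5,5,5,6,6,7,9,9,10,11,13,15,17,17,25]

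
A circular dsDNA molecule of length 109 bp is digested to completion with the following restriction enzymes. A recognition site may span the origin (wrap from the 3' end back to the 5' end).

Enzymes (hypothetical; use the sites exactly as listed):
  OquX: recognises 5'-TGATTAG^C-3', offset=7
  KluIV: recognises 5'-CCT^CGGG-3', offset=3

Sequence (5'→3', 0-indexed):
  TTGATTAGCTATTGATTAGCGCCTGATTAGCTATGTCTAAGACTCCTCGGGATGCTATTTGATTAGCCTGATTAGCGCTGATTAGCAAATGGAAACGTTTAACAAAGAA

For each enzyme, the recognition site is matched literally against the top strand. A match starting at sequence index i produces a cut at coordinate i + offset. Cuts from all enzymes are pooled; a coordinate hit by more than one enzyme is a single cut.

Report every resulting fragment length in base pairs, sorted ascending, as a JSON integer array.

[9,10,11,11,17,19,32]

Per-enzyme occurrences:
  OquX TGATTAGC/7: at [1, 12, 23, 59, 68, 78] ⇒ [8, 19, 30, 66, 75, 85]
  KluIV CCTCGGG/3: at [44] ⇒ [47]

Pooled cuts: [8, 19, 30, 47, 66, 75, 85]

Fragment lengths:
  8→19: 11 bp
  19→30: 11 bp
  30→47: 17 bp
  47→66: 19 bp
  66→75: 9 bp
  75→85: 10 bp
  85→8 (wrap): 109-85+8 = 32 bp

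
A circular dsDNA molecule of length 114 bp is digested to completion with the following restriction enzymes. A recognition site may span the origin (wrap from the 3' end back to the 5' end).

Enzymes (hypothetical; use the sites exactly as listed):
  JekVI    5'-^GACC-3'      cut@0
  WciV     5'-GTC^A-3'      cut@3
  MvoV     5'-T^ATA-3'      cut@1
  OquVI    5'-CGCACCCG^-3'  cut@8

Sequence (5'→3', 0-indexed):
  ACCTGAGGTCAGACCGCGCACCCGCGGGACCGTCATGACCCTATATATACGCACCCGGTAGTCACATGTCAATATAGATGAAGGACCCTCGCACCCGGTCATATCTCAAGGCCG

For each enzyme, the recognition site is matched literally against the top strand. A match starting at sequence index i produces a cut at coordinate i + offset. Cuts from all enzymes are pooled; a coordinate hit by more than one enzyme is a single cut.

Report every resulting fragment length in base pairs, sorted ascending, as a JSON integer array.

Scan for sites:
  JekVI GACC/0: at [11, 27, 36, 83, 113] ⇒ [11, 27, 36, 83, 113]
  WciV GTCA/3: at [7, 31, 60, 67, 97] ⇒ [10, 34, 63, 70, 100]
  MvoV TATA/1: at [41, 43, 45, 72] ⇒ [42, 44, 46, 73]
  OquVI CGCACCCG/8: at [16, 49, 89] ⇒ [24, 57, 97]

All cut coordinates (distinct, sorted): [10, 11, 24, 27, 34, 36, 42, 44, 46, 57, 63, 70, 73, 83, 97, 100, 113]

Fragment lengths:
  10→11: 1 bp
  11→24: 13 bp
  24→27: 3 bp
  27→34: 7 bp
  34→36: 2 bp
  36→42: 6 bp
  42→44: 2 bp
  44→46: 2 bp
  46→57: 11 bp
  57→63: 6 bp
  63→70: 7 bp
  70→73: 3 bp
  73→83: 10 bp
  83→97: 14 bp
  97→100: 3 bp
  100→113: 13 bp
  113→10 (wrap): 114-113+10 = 11 bp

[1,2,2,2,3,3,3,6,6,7,7,10,11,11,13,13,14]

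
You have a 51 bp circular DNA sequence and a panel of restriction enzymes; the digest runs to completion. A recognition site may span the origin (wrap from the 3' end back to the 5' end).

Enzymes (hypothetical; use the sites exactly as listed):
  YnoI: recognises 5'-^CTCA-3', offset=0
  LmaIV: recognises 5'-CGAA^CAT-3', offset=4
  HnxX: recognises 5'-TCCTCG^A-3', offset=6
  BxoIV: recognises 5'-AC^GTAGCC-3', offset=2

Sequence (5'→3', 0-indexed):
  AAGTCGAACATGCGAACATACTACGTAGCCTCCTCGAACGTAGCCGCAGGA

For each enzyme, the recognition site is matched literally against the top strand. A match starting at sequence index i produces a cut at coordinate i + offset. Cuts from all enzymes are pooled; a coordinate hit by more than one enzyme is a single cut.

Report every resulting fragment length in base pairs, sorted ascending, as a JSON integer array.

[3,8,8,12,20]

Per-enzyme occurrences:
  YnoI (CTCA, off=0): no sites
  LmaIV (CGAACAT, off=4): starts [4, 12] → cuts [8, 16]
  HnxX (TCCTCGA, off=6): starts [30] → cuts [36]
  BxoIV (ACGTAGCC, off=2): starts [22, 37] → cuts [24, 39]

Pooled cuts: [8, 16, 24, 36, 39]

Fragments:
  8→16: 8 bp
  16→24: 8 bp
  24→36: 12 bp
  36→39: 3 bp
  39→8 (wrap): 51-39+8 = 20 bp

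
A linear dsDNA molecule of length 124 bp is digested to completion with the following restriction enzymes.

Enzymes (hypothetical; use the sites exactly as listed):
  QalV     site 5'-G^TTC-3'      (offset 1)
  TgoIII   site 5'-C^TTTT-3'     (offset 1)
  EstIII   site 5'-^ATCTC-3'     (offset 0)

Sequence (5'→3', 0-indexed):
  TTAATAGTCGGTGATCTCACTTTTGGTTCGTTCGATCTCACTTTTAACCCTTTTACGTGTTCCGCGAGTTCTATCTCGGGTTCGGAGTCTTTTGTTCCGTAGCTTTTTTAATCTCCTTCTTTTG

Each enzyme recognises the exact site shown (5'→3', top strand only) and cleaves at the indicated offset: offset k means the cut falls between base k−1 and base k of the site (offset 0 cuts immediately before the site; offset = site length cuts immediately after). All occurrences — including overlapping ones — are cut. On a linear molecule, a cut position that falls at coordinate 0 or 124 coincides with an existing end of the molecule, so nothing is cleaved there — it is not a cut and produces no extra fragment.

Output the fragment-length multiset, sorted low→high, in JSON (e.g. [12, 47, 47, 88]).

Scan for sites:
  QalV (GTTC, off=1): starts [25, 29, 58, 67, 79, 93] → cuts [26, 30, 59, 68, 80, 94]
  TgoIII (CTTTT, off=1): starts [19, 40, 49, 88, 102, 118] → cuts [20, 41, 50, 89, 103, 119]
  EstIII (ATCTC, off=0): starts [13, 34, 72, 110] → cuts [13, 34, 72, 110]

All cut coordinates (distinct, sorted): [13, 20, 26, 30, 34, 41, 50, 59, 68, 72, 80, 89, 94, 103, 110, 119]

Fragment lengths:
  [0,13): 13 bp
  [13,20): 7 bp
  [20,26): 6 bp
  [26,30): 4 bp
  [30,34): 4 bp
  [34,41): 7 bp
  [41,50): 9 bp
  [50,59): 9 bp
  [59,68): 9 bp
  [68,72): 4 bp
  [72,80): 8 bp
  [80,89): 9 bp
  [89,94): 5 bp
  [94,103): 9 bp
  [103,110): 7 bp
  [110,119): 9 bp
  [119,124): 5 bp

[4,4,4,5,5,6,7,7,7,8,9,9,9,9,9,9,13]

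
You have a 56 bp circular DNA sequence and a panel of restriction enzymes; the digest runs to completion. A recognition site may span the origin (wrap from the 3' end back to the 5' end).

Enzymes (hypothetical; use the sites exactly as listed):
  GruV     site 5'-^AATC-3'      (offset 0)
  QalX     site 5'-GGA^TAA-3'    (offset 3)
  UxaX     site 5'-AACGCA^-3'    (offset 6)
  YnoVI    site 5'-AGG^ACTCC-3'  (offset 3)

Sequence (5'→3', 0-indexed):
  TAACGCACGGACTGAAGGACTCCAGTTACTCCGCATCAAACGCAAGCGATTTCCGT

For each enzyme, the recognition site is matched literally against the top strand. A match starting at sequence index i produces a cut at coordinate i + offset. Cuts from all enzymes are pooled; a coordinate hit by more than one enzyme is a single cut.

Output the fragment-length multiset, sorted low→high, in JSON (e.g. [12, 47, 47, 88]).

[11,19,26]

Site scan:
  GruV (AATC, off=0): no sites
  QalX (GGATAA, off=3): no sites
  UxaX AACGCA/6: at [1, 38] ⇒ [7, 44]
  YnoVI AGGACTCC/3: at [15] ⇒ [18]

Pooled cuts: [7, 18, 44]

Fragments:
  7→18: 11 bp
  18→44: 26 bp
  44→7 (wrap): 56-44+7 = 19 bp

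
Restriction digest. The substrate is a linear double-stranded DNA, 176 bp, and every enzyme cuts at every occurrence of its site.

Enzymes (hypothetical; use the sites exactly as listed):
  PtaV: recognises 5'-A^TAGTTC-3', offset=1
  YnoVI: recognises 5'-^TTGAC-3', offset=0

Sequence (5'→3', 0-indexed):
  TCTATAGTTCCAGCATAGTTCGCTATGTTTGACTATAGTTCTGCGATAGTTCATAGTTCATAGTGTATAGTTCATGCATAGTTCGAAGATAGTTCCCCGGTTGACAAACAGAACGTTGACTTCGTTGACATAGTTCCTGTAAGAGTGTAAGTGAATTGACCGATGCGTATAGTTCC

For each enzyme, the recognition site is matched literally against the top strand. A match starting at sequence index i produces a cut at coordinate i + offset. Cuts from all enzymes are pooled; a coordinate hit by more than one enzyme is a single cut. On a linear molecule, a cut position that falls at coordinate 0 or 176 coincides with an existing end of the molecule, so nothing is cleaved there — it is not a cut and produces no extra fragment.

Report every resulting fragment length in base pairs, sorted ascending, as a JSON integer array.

[4,6,7,7,7,9,11,11,11,11,11,13,14,14,15,25]

Per-enzyme occurrences:
  PtaV ATAGTTC/1: at [3, 14, 34, 45, 52, 66, 77, 88, 129, 168] ⇒ [4, 15, 35, 46, 53, 67, 78, 89, 130, 169]
  YnoVI TTGAC/0: at [28, 100, 115, 124, 155] ⇒ [28, 100, 115, 124, 155]

All cut coordinates (distinct, sorted): [4, 15, 28, 35, 46, 53, 67, 78, 89, 100, 115, 124, 130, 155, 169]

Fragments:
  [0,4): 4 bp
  [4,15): 11 bp
  [15,28): 13 bp
  [28,35): 7 bp
  [35,46): 11 bp
  [46,53): 7 bp
  [53,67): 14 bp
  [67,78): 11 bp
  [78,89): 11 bp
  [89,100): 11 bp
  [100,115): 15 bp
  [115,124): 9 bp
  [124,130): 6 bp
  [130,155): 25 bp
  [155,169): 14 bp
  [169,176): 7 bp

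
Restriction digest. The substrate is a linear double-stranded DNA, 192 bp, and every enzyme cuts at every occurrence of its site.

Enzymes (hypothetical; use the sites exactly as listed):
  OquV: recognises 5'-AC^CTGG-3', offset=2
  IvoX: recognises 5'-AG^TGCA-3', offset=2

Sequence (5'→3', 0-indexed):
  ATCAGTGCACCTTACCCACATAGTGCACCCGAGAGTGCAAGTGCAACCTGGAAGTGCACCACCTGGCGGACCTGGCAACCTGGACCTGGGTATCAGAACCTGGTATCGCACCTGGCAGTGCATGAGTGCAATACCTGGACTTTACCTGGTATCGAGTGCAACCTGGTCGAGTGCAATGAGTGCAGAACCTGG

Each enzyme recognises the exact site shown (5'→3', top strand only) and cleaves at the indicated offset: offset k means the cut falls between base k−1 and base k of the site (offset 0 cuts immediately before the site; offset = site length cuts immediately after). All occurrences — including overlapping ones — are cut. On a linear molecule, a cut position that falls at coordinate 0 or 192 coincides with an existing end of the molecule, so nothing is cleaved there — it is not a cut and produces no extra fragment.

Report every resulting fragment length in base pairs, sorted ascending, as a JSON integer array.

Per-enzyme occurrences:
  OquV ACCTGG/2: at [45, 60, 69, 77, 83, 97, 109, 132, 143, 160, 186] ⇒ [47, 62, 71, 79, 85, 99, 111, 134, 145, 162, 188]
  IvoX AGTGCA/2: at [3, 21, 33, 39, 52, 116, 124, 154, 169, 178] ⇒ [5, 23, 35, 41, 54, 118, 126, 156, 171, 180]

Pooled cuts: [5, 23, 35, 41, 47, 54, 62, 71, 79, 85, 99, 111, 118, 126, 134, 145, 156, 162, 171, 180, 188]

Fragment lengths:
  [0,5): 5 bp
  [5,23): 18 bp
  [23,35): 12 bp
  [35,41): 6 bp
  [41,47): 6 bp
  [47,54): 7 bp
  [54,62): 8 bp
  [62,71): 9 bp
  [71,79): 8 bp
  [79,85): 6 bp
  [85,99): 14 bp
  [99,111): 12 bp
  [111,118): 7 bp
  [118,126): 8 bp
  [126,134): 8 bp
  [134,145): 11 bp
  [145,156): 11 bp
  [156,162): 6 bp
  [162,171): 9 bp
  [171,180): 9 bp
  [180,188): 8 bp
  [188,192): 4 bp

[4,5,6,6,6,6,7,7,8,8,8,8,8,9,9,9,11,11,12,12,14,18]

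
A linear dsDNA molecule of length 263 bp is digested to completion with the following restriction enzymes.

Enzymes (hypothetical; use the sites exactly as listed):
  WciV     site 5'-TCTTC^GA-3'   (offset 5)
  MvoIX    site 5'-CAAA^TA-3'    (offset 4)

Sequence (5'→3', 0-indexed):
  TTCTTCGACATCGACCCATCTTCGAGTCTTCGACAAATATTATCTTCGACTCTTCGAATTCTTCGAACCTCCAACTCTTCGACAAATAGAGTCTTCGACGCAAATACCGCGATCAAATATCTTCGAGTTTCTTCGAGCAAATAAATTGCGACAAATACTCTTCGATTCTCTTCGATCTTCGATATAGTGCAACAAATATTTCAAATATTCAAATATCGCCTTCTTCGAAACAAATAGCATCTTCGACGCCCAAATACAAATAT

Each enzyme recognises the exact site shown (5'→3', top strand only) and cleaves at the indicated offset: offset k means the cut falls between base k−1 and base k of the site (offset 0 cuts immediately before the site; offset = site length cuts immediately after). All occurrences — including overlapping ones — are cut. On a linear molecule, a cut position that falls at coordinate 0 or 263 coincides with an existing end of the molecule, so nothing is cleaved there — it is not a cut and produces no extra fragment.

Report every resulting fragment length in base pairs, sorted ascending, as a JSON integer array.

[3,6,6,6,6,7,7,7,8,8,8,8,8,8,9,9,10,10,10,10,10,10,13,13,14,16,16,17]

Scan for sites:
  WciV (TCTTCGA, off=5): starts [1, 18, 26, 42, 50, 59, 75, 91, 119, 129, 158, 168, 175, 221, 239] → cuts [6, 23, 31, 47, 55, 64, 80, 96, 124, 134, 163, 173, 180, 226, 244]
  MvoIX (CAAATA, off=4): starts [33, 82, 100, 113, 137, 151, 192, 201, 209, 230, 250, 256] → cuts [37, 86, 104, 117, 141, 155, 196, 205, 213, 234, 254, 260]

Pooled cuts: [6, 23, 31, 37, 47, 55, 64, 80, 86, 96, 104, 117, 124, 134, 141, 155, 163, 173, 180, 196, 205, 213, 226, 234, 244, 254, 260]

Fragment lengths:
  [0,6): 6 bp
  [6,23): 17 bp
  [23,31): 8 bp
  [31,37): 6 bp
  [37,47): 10 bp
  [47,55): 8 bp
  [55,64): 9 bp
  [64,80): 16 bp
  [80,86): 6 bp
  [86,96): 10 bp
  [96,104): 8 bp
  [104,117): 13 bp
  [117,124): 7 bp
  [124,134): 10 bp
  [134,141): 7 bp
  [141,155): 14 bp
  [155,163): 8 bp
  [163,173): 10 bp
  [173,180): 7 bp
  [180,196): 16 bp
  [196,205): 9 bp
  [205,213): 8 bp
  [213,226): 13 bp
  [226,234): 8 bp
  [234,244): 10 bp
  [244,254): 10 bp
  [254,260): 6 bp
  [260,263): 3 bp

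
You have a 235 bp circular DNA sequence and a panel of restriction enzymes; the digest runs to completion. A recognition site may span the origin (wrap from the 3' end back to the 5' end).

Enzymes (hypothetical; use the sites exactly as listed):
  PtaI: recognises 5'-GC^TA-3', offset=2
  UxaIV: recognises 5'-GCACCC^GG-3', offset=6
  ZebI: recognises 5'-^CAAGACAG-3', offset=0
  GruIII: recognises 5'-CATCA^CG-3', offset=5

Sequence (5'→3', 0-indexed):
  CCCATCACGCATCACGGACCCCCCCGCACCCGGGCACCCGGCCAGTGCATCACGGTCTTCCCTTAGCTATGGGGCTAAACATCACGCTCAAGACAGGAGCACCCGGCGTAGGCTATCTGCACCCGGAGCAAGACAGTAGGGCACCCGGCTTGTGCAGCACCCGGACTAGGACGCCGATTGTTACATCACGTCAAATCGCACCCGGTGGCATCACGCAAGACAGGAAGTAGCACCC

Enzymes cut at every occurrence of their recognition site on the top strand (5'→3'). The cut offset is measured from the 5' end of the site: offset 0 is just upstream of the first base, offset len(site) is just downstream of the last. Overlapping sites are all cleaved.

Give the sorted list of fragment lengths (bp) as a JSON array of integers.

[2,4,4,7,8,8,9,9,10,11,13,15,15,16,16,17,18,26,27]

Per-enzyme occurrences:
  PtaI GCTA/2: at [65, 73, 111] ⇒ [67, 75, 113]
  UxaIV GCACCCGG/6: at [25, 33, 98, 118, 140, 156, 197] ⇒ [31, 39, 104, 124, 146, 162, 203]
  ZebI CAAGACAG/0: at [88, 128, 215] ⇒ [88, 128, 215]
  GruIII CATCACG/5: at [2, 9, 47, 79, 183, 208] ⇒ [7, 14, 52, 84, 188, 213]

Pooled cuts: [7, 14, 31, 39, 52, 67, 75, 84, 88, 104, 113, 124, 128, 146, 162, 188, 203, 213, 215]

Fragment lengths:
  7→14: 7 bp
  14→31: 17 bp
  31→39: 8 bp
  39→52: 13 bp
  52→67: 15 bp
  67→75: 8 bp
  75→84: 9 bp
  84→88: 4 bp
  88→104: 16 bp
  104→113: 9 bp
  113→124: 11 bp
  124→128: 4 bp
  128→146: 18 bp
  146→162: 16 bp
  162→188: 26 bp
  188→203: 15 bp
  203→213: 10 bp
  213→215: 2 bp
  215→7 (wrap): 235-215+7 = 27 bp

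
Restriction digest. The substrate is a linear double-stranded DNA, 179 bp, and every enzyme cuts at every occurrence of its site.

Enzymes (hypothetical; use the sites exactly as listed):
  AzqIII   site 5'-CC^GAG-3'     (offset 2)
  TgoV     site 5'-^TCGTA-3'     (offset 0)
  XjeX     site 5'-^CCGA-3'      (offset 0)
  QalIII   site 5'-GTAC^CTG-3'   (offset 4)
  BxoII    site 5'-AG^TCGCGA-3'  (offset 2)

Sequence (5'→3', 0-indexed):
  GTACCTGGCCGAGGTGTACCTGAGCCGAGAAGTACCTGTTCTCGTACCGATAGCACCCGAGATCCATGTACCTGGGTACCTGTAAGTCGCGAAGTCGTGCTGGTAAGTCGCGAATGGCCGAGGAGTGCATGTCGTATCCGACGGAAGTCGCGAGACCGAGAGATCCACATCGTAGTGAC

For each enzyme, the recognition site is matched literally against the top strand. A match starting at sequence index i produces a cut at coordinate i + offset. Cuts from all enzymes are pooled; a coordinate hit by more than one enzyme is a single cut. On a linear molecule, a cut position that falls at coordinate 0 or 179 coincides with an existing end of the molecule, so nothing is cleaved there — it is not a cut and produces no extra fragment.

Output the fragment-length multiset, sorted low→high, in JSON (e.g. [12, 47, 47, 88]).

[2,2,2,2,2,4,4,5,5,6,6,7,8,8,9,9,10,10,10,10,12,12,13,21]

Scan for sites:
  AzqIII (CCGAG, off=2): starts [8, 24, 56, 117, 155] → cuts [10, 26, 58, 119, 157]
  TgoV (TCGTA, off=0): starts [41, 131, 169] → cuts [41, 131, 169]
  XjeX (CCGA, off=0): starts [8, 24, 46, 56, 117, 137, 155] → cuts [8, 24, 46, 56, 117, 137, 155]
  QalIII (GTACCTG, off=4): starts [0, 15, 31, 67, 75] → cuts [4, 19, 35, 71, 79]
  BxoII (AGTCGCGA, off=2): starts [84, 105, 145] → cuts [86, 107, 147]

All cut coordinates (distinct, sorted): [4, 8, 10, 19, 24, 26, 35, 41, 46, 56, 58, 71, 79, 86, 107, 117, 119, 131, 137, 147, 155, 157, 169]

Fragments:
  [0,4): 4 bp
  [4,8): 4 bp
  [8,10): 2 bp
  [10,19): 9 bp
  [19,24): 5 bp
  [24,26): 2 bp
  [26,35): 9 bp
  [35,41): 6 bp
  [41,46): 5 bp
  [46,56): 10 bp
  [56,58): 2 bp
  [58,71): 13 bp
  [71,79): 8 bp
  [79,86): 7 bp
  [86,107): 21 bp
  [107,117): 10 bp
  [117,119): 2 bp
  [119,131): 12 bp
  [131,137): 6 bp
  [137,147): 10 bp
  [147,155): 8 bp
  [155,157): 2 bp
  [157,169): 12 bp
  [169,179): 10 bp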